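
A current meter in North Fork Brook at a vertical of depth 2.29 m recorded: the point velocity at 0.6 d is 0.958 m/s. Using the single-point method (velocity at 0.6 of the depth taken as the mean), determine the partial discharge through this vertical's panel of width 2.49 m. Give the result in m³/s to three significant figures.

v̄ = v₀.₆ = 0.958 m/s
q = v̄ × d × w = 0.9580 × 2.29 × 2.49 = 5.463 m³/s

5.46 m³/s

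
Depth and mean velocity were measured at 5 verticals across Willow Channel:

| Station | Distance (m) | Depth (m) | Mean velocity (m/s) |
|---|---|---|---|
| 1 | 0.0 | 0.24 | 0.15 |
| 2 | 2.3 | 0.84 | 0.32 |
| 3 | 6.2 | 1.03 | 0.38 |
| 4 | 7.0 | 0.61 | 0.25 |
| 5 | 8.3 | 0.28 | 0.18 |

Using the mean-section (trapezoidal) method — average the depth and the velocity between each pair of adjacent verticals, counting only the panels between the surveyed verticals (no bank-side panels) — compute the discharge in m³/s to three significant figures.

1.90 m³/s

Panel 1-2: Δb = 2.3 m, d̄ = (0.24+0.84)/2 = 0.54, v̄ = (0.15+0.32)/2 = 0.235 → q = 2.3×0.54×0.235 = 0.2919 m³/s
Panel 2-3: Δb = 3.9 m, d̄ = (0.84+1.03)/2 = 0.935, v̄ = (0.32+0.38)/2 = 0.35 → q = 3.9×0.935×0.35 = 1.276 m³/s
Panel 3-4: Δb = 0.8 m, d̄ = (1.03+0.61)/2 = 0.82, v̄ = (0.38+0.25)/2 = 0.315 → q = 0.8×0.82×0.315 = 0.2066 m³/s
Panel 4-5: Δb = 1.3 m, d̄ = (0.61+0.28)/2 = 0.445, v̄ = (0.25+0.18)/2 = 0.215 → q = 1.3×0.445×0.215 = 0.1244 m³/s
Q = Σ q = 1.899 m³/s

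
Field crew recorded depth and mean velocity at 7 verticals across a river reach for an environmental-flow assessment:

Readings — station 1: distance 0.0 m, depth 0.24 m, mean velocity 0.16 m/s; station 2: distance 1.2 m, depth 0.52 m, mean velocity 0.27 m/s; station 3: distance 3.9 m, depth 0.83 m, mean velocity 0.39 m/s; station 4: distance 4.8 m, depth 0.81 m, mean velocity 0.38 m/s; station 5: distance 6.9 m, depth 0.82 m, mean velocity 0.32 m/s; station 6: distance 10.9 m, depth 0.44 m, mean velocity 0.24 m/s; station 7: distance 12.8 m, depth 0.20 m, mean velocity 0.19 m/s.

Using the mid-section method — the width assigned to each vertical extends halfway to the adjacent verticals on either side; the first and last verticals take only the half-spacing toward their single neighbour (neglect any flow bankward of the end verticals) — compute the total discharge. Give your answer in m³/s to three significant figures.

2.49 m³/s

w_1 = (1.2 − 0.0)/2 = 0.6 m; q_1 = 0.16 × 0.24 × 0.6 = 0.02304 m³/s
w_2 = (3.9 − 0.0)/2 = 1.95 m; q_2 = 0.27 × 0.52 × 1.95 = 0.2738 m³/s
w_3 = (4.8 − 1.2)/2 = 1.8 m; q_3 = 0.39 × 0.83 × 1.8 = 0.5827 m³/s
w_4 = (6.9 − 3.9)/2 = 1.5 m; q_4 = 0.38 × 0.81 × 1.5 = 0.4617 m³/s
w_5 = (10.9 − 4.8)/2 = 3.05 m; q_5 = 0.32 × 0.82 × 3.05 = 0.8003 m³/s
w_6 = (12.8 − 6.9)/2 = 2.95 m; q_6 = 0.24 × 0.44 × 2.95 = 0.3115 m³/s
w_7 = (12.8 − 10.9)/2 = 0.95 m; q_7 = 0.19 × 0.20 × 0.95 = 0.03610 m³/s
Q = Σ qᵢ = 2.489 m³/s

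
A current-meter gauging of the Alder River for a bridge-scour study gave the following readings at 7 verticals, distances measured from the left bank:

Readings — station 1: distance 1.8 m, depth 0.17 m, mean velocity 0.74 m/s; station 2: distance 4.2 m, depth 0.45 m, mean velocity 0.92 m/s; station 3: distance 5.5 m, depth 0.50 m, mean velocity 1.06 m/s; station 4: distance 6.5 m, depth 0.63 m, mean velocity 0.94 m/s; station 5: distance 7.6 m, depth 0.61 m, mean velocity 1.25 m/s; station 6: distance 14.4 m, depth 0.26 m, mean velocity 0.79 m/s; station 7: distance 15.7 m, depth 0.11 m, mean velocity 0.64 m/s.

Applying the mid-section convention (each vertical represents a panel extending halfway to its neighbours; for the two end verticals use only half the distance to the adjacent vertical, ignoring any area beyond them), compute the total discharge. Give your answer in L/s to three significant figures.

w_1 = (4.2 − 1.8)/2 = 1.2 m; q_1 = 0.74 × 0.17 × 1.2 = 0.1510 m³/s
w_2 = (5.5 − 1.8)/2 = 1.85 m; q_2 = 0.92 × 0.45 × 1.85 = 0.7659 m³/s
w_3 = (6.5 − 4.2)/2 = 1.15 m; q_3 = 1.06 × 0.50 × 1.15 = 0.6095 m³/s
w_4 = (7.6 − 5.5)/2 = 1.05 m; q_4 = 0.94 × 0.63 × 1.05 = 0.6218 m³/s
w_5 = (14.4 − 6.5)/2 = 3.95 m; q_5 = 1.25 × 0.61 × 3.95 = 3.012 m³/s
w_6 = (15.7 − 7.6)/2 = 4.05 m; q_6 = 0.79 × 0.26 × 4.05 = 0.8319 m³/s
w_7 = (15.7 − 14.4)/2 = 0.65 m; q_7 = 0.64 × 0.11 × 0.65 = 0.04576 m³/s
Q = Σ qᵢ = 6.038 m³/s
= 6.038 × 1000 = 6038 L/s

6040 L/s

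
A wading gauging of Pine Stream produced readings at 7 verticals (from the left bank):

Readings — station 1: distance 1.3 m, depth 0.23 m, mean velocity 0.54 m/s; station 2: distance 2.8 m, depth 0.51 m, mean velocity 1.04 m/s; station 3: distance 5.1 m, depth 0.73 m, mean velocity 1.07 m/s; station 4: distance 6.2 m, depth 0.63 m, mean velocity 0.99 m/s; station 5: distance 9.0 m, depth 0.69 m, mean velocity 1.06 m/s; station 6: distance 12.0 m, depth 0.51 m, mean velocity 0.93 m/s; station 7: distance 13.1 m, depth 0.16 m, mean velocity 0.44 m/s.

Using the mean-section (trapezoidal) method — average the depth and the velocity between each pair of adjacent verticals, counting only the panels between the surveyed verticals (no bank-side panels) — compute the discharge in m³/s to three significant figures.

6.65 m³/s

Panel 1-2: Δb = 1.5 m, d̄ = (0.23+0.51)/2 = 0.37, v̄ = (0.54+1.04)/2 = 0.79 → q = 1.5×0.37×0.79 = 0.4385 m³/s
Panel 2-3: Δb = 2.3 m, d̄ = (0.51+0.73)/2 = 0.62, v̄ = (1.04+1.07)/2 = 1.055 → q = 2.3×0.62×1.055 = 1.504 m³/s
Panel 3-4: Δb = 1.1 m, d̄ = (0.73+0.63)/2 = 0.68, v̄ = (1.07+0.99)/2 = 1.03 → q = 1.1×0.68×1.03 = 0.7704 m³/s
Panel 4-5: Δb = 2.8 m, d̄ = (0.63+0.69)/2 = 0.66, v̄ = (0.99+1.06)/2 = 1.025 → q = 2.8×0.66×1.025 = 1.894 m³/s
Panel 5-6: Δb = 3 m, d̄ = (0.69+0.51)/2 = 0.6, v̄ = (1.06+0.93)/2 = 0.995 → q = 3×0.6×0.995 = 1.791 m³/s
Panel 6-7: Δb = 1.1 m, d̄ = (0.51+0.16)/2 = 0.335, v̄ = (0.93+0.44)/2 = 0.685 → q = 1.1×0.335×0.685 = 0.2524 m³/s
Q = Σ q = 6.651 m³/s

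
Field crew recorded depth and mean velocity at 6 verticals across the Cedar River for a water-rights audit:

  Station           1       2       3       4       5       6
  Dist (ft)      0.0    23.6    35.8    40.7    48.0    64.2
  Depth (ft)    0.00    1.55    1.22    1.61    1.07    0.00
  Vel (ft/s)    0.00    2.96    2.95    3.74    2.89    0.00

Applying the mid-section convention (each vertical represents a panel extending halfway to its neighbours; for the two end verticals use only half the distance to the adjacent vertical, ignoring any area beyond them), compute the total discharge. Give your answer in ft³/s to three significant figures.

186 ft³/s

w_2 = (35.8 − 0.0)/2 = 17.9 ft; q_2 = 2.96 × 1.55 × 17.9 = 82.13 ft³/s
w_3 = (40.7 − 23.6)/2 = 8.55 ft; q_3 = 2.95 × 1.22 × 8.55 = 30.77 ft³/s
w_4 = (48.0 − 35.8)/2 = 6.1 ft; q_4 = 3.74 × 1.61 × 6.1 = 36.73 ft³/s
w_5 = (64.2 − 40.7)/2 = 11.75 ft; q_5 = 2.89 × 1.07 × 11.75 = 36.33 ft³/s
Stations 1, 6 contribute zero (depth or velocity is 0).
Q = Σ qᵢ = 186.0 ft³/s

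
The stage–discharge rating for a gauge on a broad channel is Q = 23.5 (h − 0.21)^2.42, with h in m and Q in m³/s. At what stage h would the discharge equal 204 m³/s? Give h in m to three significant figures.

2.65 m

h − h₀ = (Q/C)^(1/b) = (204/23.5)^(1/2.42) = 2.443 m
h = 0.21 + 2.443 = 2.653 m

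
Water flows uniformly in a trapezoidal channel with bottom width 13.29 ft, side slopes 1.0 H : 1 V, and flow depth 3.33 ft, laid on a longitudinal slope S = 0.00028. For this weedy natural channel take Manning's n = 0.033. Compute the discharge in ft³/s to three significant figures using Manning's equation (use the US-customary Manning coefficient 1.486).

A = (b + z·y)·y = (13.29 + 1.0×3.33)×3.33 = 55.34 ft²
P = b + 2y√(1+z²) = 13.29 + 2×3.33×√(1+1.0²) = 22.71 ft
R = A/P = 55.34/22.71 = 2.437 ft
Q = (1.486/n)·A·R^(2/3)·S^(1/2) = (1.486/0.033) × 55.34 × 2.437^(2/3) × 0.00028^(1/2) = 75.52 ft³/s

75.5 ft³/s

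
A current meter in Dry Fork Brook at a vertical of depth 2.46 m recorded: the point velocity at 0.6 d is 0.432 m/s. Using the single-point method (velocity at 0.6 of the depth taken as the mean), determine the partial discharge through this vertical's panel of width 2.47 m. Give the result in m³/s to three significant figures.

v̄ = v₀.₆ = 0.432 m/s
q = v̄ × d × w = 0.4320 × 2.46 × 2.47 = 2.625 m³/s

2.62 m³/s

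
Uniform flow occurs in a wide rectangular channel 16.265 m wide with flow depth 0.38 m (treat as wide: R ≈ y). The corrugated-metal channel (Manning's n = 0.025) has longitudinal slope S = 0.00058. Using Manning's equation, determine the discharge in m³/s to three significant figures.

3.12 m³/s

A = b·y = 16.265 × 0.38 = 6.181 m²
Wide channel: R ≈ y = 0.38 m
Q = (1/n)·A·R^(2/3)·S^(1/2) = (1/0.025) × 6.181 × 0.3800^(2/3) × 0.00058^(1/2) = 3.124 m³/s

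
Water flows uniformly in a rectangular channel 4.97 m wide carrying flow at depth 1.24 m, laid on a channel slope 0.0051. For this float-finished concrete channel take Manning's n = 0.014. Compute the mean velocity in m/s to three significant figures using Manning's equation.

4.50 m/s

A = b·y = 4.97 × 1.24 = 6.163 m²
P = b + 2y = 4.97 + 2×1.24 = 7.450 m
R = A/P = 6.163/7.450 = 0.8272 m
Q = (1/n)·A·R^(2/3)·S^(1/2) = (1/0.014) × 6.163 × 0.8272^(2/3) × 0.0051^(1/2) = 27.70 m³/s
V = Q/A = 27.70/6.163 = 4.495 m/s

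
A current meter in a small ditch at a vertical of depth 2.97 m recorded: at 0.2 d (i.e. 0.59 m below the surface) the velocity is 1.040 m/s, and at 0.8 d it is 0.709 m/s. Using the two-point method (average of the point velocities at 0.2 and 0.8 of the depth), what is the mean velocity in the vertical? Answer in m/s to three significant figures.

v̄ = (1.040 + 0.709) / 2 = 0.8745 m/s

0.875 m/s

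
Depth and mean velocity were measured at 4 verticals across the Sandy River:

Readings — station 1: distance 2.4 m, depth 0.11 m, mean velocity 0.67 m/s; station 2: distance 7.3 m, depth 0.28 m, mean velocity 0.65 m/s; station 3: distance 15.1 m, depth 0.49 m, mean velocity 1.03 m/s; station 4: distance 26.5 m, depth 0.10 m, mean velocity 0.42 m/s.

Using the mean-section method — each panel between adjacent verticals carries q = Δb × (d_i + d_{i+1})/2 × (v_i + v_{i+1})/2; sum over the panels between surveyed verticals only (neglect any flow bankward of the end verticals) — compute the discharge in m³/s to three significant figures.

Panel 1-2: Δb = 4.9 m, d̄ = (0.11+0.28)/2 = 0.195, v̄ = (0.67+0.65)/2 = 0.66 → q = 4.9×0.195×0.66 = 0.6306 m³/s
Panel 2-3: Δb = 7.8 m, d̄ = (0.28+0.49)/2 = 0.385, v̄ = (0.65+1.03)/2 = 0.84 → q = 7.8×0.385×0.84 = 2.523 m³/s
Panel 3-4: Δb = 11.4 m, d̄ = (0.49+0.10)/2 = 0.295, v̄ = (1.03+0.42)/2 = 0.725 → q = 11.4×0.295×0.725 = 2.438 m³/s
Q = Σ q = 5.591 m³/s

5.59 m³/s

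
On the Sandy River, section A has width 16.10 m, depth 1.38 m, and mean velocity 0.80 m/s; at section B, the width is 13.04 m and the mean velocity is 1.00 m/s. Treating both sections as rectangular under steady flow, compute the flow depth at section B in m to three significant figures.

Q = A₁V₁ = (16.10×1.38) × 0.80 = 17.77 m³/s
d₂ = Q/(b₂ V₂) = 17.77/(13.04×1.00) = 1.363 m

1.36 m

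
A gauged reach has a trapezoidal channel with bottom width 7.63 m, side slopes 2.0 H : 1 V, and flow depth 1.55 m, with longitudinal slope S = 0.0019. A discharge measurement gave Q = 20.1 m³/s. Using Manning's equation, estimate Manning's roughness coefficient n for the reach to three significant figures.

0.0394

A = (b + z·y)·y = (7.63 + 2.0×1.55)×1.55 = 16.63 m²
P = b + 2y√(1+z²) = 7.63 + 2×1.55×√(1+2.0²) = 14.56 m
R = A/P = 16.63/14.56 = 1.142 m
n = (1/Q)·A·R^(2/3)·S^(1/2) = (1/20.1) × 16.63 × 1.093 × 0.04359 = 0.03941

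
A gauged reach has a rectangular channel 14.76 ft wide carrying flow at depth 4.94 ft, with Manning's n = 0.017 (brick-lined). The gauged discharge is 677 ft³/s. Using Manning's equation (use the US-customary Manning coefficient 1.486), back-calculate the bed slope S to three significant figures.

A = b·y = 14.76 × 4.94 = 72.91 ft²
P = b + 2y = 14.76 + 2×4.94 = 24.64 ft
R = A/P = 72.91/24.64 = 2.959 ft
S = (Q·n / (1.486·A·R^(2/3)))² = (677×0.017 / (1.486×72.91×2.061))² = 0.002656

0.00266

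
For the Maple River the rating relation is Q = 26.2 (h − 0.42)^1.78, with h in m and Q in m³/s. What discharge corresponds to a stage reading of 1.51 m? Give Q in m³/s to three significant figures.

30.5 m³/s

Q = 26.2 × (1.51 − 0.42)^1.78 = 26.2 × 1.09^1.78 = 30.54 m³/s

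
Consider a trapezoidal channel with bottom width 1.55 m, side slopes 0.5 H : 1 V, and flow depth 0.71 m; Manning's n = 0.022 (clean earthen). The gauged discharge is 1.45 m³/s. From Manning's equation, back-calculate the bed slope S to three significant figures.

0.00171

A = (b + z·y)·y = (1.55 + 0.5×0.71)×0.71 = 1.353 m²
P = b + 2y√(1+z²) = 1.55 + 2×0.71×√(1+0.5²) = 3.138 m
R = A/P = 1.353/3.138 = 0.4311 m
S = (Q·n / (1·A·R^(2/3)))² = (1.45×0.022 / (1×1.353×0.5706))² = 0.001708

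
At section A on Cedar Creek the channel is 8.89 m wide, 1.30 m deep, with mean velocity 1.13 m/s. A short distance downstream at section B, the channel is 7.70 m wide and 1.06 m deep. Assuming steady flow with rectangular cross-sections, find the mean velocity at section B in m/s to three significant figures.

Q = A₁V₁ = (8.89×1.30) × 1.13 = 13.06 m³/s
A₂ = 7.70 × 1.06 = 8.162 m²
V₂ = Q/A₂ = 13.06/8.162 = 1.600 m/s

1.60 m/s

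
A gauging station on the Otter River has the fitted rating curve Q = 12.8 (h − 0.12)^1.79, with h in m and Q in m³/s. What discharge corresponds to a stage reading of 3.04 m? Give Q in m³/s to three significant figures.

87.1 m³/s

Q = 12.8 × (3.04 − 0.12)^1.79 = 12.8 × 2.92^1.79 = 87.15 m³/s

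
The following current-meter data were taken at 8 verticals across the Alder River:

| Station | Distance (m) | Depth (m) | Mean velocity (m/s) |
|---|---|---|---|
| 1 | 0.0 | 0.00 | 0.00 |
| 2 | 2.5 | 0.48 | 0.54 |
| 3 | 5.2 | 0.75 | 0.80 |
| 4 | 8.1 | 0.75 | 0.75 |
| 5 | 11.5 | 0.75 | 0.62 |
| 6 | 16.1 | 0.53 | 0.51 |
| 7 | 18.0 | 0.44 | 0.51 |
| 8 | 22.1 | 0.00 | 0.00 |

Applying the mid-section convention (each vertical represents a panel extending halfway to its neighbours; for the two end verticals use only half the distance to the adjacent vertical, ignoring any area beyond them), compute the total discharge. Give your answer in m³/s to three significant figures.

7.54 m³/s

w_2 = (5.2 − 0.0)/2 = 2.6 m; q_2 = 0.54 × 0.48 × 2.6 = 0.6739 m³/s
w_3 = (8.1 − 2.5)/2 = 2.8 m; q_3 = 0.80 × 0.75 × 2.8 = 1.680 m³/s
w_4 = (11.5 − 5.2)/2 = 3.15 m; q_4 = 0.75 × 0.75 × 3.15 = 1.772 m³/s
w_5 = (16.1 − 8.1)/2 = 4 m; q_5 = 0.62 × 0.75 × 4 = 1.860 m³/s
w_6 = (18.0 − 11.5)/2 = 3.25 m; q_6 = 0.51 × 0.53 × 3.25 = 0.8785 m³/s
w_7 = (22.1 − 16.1)/2 = 3 m; q_7 = 0.51 × 0.44 × 3 = 0.6732 m³/s
Stations 1, 8 contribute zero (depth or velocity is 0).
Q = Σ qᵢ = 7.537 m³/s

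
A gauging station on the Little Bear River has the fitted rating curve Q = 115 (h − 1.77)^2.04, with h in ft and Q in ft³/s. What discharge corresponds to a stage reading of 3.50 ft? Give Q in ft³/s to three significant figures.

352 ft³/s

Q = 115 × (3.50 − 1.77)^2.04 = 115 × 1.73^2.04 = 351.8 ft³/s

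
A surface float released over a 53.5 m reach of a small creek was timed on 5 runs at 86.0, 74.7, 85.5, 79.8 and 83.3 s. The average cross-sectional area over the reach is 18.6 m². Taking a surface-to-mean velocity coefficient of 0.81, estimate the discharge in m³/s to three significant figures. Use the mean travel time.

t̄ = (86.0 + 74.7 + 85.5 + 79.8 + 83.3) / 5 = 81.86 s
v_surface = L / t̄ = 53.5 / 81.86 = 0.6536 m/s
v_mean = 0.81 × 0.6536 = 0.5294 m/s
Q = A × v_mean = 18.6 × 0.5294 = 9.846 m³/s

9.85 m³/s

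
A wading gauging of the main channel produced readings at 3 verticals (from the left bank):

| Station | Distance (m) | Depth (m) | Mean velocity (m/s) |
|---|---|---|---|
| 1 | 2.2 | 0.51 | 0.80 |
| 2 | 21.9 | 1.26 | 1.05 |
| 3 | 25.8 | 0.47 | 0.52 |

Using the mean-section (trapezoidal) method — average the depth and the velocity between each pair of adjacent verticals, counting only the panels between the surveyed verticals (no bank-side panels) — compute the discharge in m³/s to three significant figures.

Panel 1-2: Δb = 19.7 m, d̄ = (0.51+1.26)/2 = 0.885, v̄ = (0.80+1.05)/2 = 0.925 → q = 19.7×0.885×0.925 = 16.13 m³/s
Panel 2-3: Δb = 3.9 m, d̄ = (1.26+0.47)/2 = 0.865, v̄ = (1.05+0.52)/2 = 0.785 → q = 3.9×0.865×0.785 = 2.648 m³/s
Q = Σ q = 18.78 m³/s

18.8 m³/s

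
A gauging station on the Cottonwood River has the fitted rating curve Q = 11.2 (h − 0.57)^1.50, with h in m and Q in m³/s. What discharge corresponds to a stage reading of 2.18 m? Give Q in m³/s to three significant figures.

22.9 m³/s

Q = 11.2 × (2.18 − 0.57)^1.50 = 11.2 × 1.61^1.50 = 22.88 m³/s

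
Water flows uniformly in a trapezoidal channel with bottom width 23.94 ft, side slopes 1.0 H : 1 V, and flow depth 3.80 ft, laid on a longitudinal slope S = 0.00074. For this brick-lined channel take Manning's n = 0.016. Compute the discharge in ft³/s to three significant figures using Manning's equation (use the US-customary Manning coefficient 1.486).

559 ft³/s

A = (b + z·y)·y = (23.94 + 1.0×3.80)×3.80 = 105.4 ft²
P = b + 2y√(1+z²) = 23.94 + 2×3.80×√(1+1.0²) = 34.69 ft
R = A/P = 105.4/34.69 = 3.039 ft
Q = (1.486/n)·A·R^(2/3)·S^(1/2) = (1.486/0.016) × 105.4 × 3.039^(2/3) × 0.00074^(1/2) = 558.7 ft³/s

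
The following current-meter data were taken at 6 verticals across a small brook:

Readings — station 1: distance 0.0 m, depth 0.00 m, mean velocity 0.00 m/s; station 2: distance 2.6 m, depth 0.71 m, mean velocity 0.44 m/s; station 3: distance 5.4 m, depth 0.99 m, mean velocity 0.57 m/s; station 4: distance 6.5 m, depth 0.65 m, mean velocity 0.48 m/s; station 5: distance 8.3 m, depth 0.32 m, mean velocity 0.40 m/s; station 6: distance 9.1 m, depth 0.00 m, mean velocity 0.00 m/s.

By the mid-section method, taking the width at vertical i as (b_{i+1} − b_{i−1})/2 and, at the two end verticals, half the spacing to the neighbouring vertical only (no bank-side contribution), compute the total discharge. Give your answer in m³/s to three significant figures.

2.56 m³/s

w_2 = (5.4 − 0.0)/2 = 2.7 m; q_2 = 0.44 × 0.71 × 2.7 = 0.8435 m³/s
w_3 = (6.5 − 2.6)/2 = 1.95 m; q_3 = 0.57 × 0.99 × 1.95 = 1.100 m³/s
w_4 = (8.3 − 5.4)/2 = 1.45 m; q_4 = 0.48 × 0.65 × 1.45 = 0.4524 m³/s
w_5 = (9.1 − 6.5)/2 = 1.3 m; q_5 = 0.40 × 0.32 × 1.3 = 0.1664 m³/s
Stations 1, 6 contribute zero (depth or velocity is 0).
Q = Σ qᵢ = 2.563 m³/s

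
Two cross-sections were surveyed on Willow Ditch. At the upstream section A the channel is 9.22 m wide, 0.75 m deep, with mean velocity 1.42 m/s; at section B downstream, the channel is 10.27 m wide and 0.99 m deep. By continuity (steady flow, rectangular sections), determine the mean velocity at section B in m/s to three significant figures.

Q = A₁V₁ = (9.22×0.75) × 1.42 = 9.819 m³/s
A₂ = 10.27 × 0.99 = 10.17 m²
V₂ = Q/A₂ = 9.819/10.17 = 0.9658 m/s

0.966 m/s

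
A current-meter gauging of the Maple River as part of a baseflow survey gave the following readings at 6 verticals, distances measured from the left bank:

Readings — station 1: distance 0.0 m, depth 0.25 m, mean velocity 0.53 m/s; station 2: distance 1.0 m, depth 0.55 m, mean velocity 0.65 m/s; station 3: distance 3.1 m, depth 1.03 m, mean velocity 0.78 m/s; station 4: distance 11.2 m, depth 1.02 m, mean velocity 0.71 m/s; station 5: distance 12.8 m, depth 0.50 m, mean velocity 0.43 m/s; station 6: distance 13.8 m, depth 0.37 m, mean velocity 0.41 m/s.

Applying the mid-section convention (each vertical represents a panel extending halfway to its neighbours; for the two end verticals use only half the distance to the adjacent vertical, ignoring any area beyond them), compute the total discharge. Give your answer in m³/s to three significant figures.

w_1 = (1.0 − 0.0)/2 = 0.5 m; q_1 = 0.53 × 0.25 × 0.5 = 0.06625 m³/s
w_2 = (3.1 − 0.0)/2 = 1.55 m; q_2 = 0.65 × 0.55 × 1.55 = 0.5541 m³/s
w_3 = (11.2 − 1.0)/2 = 5.1 m; q_3 = 0.78 × 1.03 × 5.1 = 4.097 m³/s
w_4 = (12.8 − 3.1)/2 = 4.85 m; q_4 = 0.71 × 1.02 × 4.85 = 3.512 m³/s
w_5 = (13.8 − 11.2)/2 = 1.3 m; q_5 = 0.43 × 0.50 × 1.3 = 0.2795 m³/s
w_6 = (13.8 − 12.8)/2 = 0.5 m; q_6 = 0.41 × 0.37 × 0.5 = 0.07585 m³/s
Q = Σ qᵢ = 8.585 m³/s

8.59 m³/s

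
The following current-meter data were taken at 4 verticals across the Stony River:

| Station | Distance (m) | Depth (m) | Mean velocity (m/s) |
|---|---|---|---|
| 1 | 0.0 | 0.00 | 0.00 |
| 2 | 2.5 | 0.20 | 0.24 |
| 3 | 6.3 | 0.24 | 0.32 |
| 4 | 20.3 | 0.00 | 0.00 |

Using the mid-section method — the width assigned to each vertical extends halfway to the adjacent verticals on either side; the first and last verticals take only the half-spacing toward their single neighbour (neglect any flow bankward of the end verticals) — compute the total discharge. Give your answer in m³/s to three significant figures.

0.835 m³/s

w_2 = (6.3 − 0.0)/2 = 3.15 m; q_2 = 0.24 × 0.20 × 3.15 = 0.1512 m³/s
w_3 = (20.3 − 2.5)/2 = 8.9 m; q_3 = 0.32 × 0.24 × 8.9 = 0.6835 m³/s
Stations 1, 4 contribute zero (depth or velocity is 0).
Q = Σ qᵢ = 0.8347 m³/s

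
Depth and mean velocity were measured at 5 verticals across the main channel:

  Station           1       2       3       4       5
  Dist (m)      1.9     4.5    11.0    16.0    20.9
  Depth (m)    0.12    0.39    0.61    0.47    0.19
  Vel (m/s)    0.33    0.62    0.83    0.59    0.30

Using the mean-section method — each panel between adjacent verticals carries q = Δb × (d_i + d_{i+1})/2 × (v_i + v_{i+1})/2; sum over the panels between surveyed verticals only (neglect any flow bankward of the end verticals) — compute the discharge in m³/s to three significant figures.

5.31 m³/s

Panel 1-2: Δb = 2.6 m, d̄ = (0.12+0.39)/2 = 0.255, v̄ = (0.33+0.62)/2 = 0.475 → q = 2.6×0.255×0.475 = 0.3149 m³/s
Panel 2-3: Δb = 6.5 m, d̄ = (0.39+0.61)/2 = 0.5, v̄ = (0.62+0.83)/2 = 0.725 → q = 6.5×0.5×0.725 = 2.356 m³/s
Panel 3-4: Δb = 5 m, d̄ = (0.61+0.47)/2 = 0.54, v̄ = (0.83+0.59)/2 = 0.71 → q = 5×0.54×0.71 = 1.917 m³/s
Panel 4-5: Δb = 4.9 m, d̄ = (0.47+0.19)/2 = 0.33, v̄ = (0.59+0.30)/2 = 0.445 → q = 4.9×0.33×0.445 = 0.7196 m³/s
Q = Σ q = 5.308 m³/s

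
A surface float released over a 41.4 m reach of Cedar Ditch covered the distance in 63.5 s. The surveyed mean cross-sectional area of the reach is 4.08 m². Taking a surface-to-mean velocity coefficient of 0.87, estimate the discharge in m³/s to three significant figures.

2.31 m³/s

v_surface = L / t̄ = 41.4 / 63.5 = 0.6520 m/s
v_mean = 0.87 × 0.6520 = 0.5672 m/s
Q = A × v_mean = 4.08 × 0.5672 = 2.314 m³/s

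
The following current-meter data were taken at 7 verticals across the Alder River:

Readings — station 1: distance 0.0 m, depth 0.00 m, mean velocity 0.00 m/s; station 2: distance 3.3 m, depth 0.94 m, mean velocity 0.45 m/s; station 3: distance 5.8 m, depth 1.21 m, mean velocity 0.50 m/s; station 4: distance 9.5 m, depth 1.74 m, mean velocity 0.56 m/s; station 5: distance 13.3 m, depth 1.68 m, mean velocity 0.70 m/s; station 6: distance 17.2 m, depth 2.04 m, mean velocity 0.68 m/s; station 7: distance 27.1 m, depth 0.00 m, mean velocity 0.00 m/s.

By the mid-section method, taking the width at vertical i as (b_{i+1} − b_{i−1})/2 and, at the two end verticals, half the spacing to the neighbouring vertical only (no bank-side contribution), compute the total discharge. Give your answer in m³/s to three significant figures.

w_2 = (5.8 − 0.0)/2 = 2.9 m; q_2 = 0.45 × 0.94 × 2.9 = 1.227 m³/s
w_3 = (9.5 − 3.3)/2 = 3.1 m; q_3 = 0.50 × 1.21 × 3.1 = 1.876 m³/s
w_4 = (13.3 − 5.8)/2 = 3.75 m; q_4 = 0.56 × 1.74 × 3.75 = 3.654 m³/s
w_5 = (17.2 − 9.5)/2 = 3.85 m; q_5 = 0.70 × 1.68 × 3.85 = 4.528 m³/s
w_6 = (27.1 − 13.3)/2 = 6.9 m; q_6 = 0.68 × 2.04 × 6.9 = 9.572 m³/s
Stations 1, 7 contribute zero (depth or velocity is 0).
Q = Σ qᵢ = 20.86 m³/s

20.9 m³/s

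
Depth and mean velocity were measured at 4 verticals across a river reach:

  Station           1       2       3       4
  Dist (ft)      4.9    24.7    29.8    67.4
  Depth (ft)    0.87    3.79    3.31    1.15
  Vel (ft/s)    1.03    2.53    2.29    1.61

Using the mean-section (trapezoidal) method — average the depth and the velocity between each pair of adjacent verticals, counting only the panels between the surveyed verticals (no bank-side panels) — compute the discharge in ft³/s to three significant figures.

Panel 1-2: Δb = 19.8 ft, d̄ = (0.87+3.79)/2 = 2.33, v̄ = (1.03+2.53)/2 = 1.78 → q = 19.8×2.33×1.78 = 82.12 ft³/s
Panel 2-3: Δb = 5.1 ft, d̄ = (3.79+3.31)/2 = 3.55, v̄ = (2.53+2.29)/2 = 2.41 → q = 5.1×3.55×2.41 = 43.63 ft³/s
Panel 3-4: Δb = 37.6 ft, d̄ = (3.31+1.15)/2 = 2.23, v̄ = (2.29+1.61)/2 = 1.95 → q = 37.6×2.23×1.95 = 163.5 ft³/s
Q = Σ q = 289.3 ft³/s

289 ft³/s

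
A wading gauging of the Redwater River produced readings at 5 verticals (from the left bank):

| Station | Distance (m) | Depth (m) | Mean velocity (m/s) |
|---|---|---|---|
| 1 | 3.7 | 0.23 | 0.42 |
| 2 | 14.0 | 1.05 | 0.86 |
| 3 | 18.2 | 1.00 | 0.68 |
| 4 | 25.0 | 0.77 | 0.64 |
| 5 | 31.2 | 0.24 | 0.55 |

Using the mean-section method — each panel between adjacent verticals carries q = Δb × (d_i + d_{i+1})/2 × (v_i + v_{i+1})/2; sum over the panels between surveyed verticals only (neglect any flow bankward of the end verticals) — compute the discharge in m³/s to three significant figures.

13.4 m³/s

Panel 1-2: Δb = 10.3 m, d̄ = (0.23+1.05)/2 = 0.64, v̄ = (0.42+0.86)/2 = 0.64 → q = 10.3×0.64×0.64 = 4.219 m³/s
Panel 2-3: Δb = 4.2 m, d̄ = (1.05+1.00)/2 = 1.025, v̄ = (0.86+0.68)/2 = 0.77 → q = 4.2×1.025×0.77 = 3.315 m³/s
Panel 3-4: Δb = 6.8 m, d̄ = (1.00+0.77)/2 = 0.885, v̄ = (0.68+0.64)/2 = 0.66 → q = 6.8×0.885×0.66 = 3.972 m³/s
Panel 4-5: Δb = 6.2 m, d̄ = (0.77+0.24)/2 = 0.505, v̄ = (0.64+0.55)/2 = 0.595 → q = 6.2×0.505×0.595 = 1.863 m³/s
Q = Σ q = 13.37 m³/s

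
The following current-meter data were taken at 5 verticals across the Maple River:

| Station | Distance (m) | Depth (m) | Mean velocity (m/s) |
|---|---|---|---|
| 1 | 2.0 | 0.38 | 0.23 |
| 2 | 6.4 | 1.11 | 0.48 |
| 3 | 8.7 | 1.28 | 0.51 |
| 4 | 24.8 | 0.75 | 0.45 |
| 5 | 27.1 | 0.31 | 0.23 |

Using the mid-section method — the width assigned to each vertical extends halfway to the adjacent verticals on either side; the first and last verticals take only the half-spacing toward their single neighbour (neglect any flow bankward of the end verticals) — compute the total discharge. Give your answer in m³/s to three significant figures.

w_1 = (6.4 − 2.0)/2 = 2.2 m; q_1 = 0.23 × 0.38 × 2.2 = 0.1923 m³/s
w_2 = (8.7 − 2.0)/2 = 3.35 m; q_2 = 0.48 × 1.11 × 3.35 = 1.785 m³/s
w_3 = (24.8 − 6.4)/2 = 9.2 m; q_3 = 0.51 × 1.28 × 9.2 = 6.006 m³/s
w_4 = (27.1 − 8.7)/2 = 9.2 m; q_4 = 0.45 × 0.75 × 9.2 = 3.105 m³/s
w_5 = (27.1 − 24.8)/2 = 1.15 m; q_5 = 0.23 × 0.31 × 1.15 = 0.08200 m³/s
Q = Σ qᵢ = 11.17 m³/s

11.2 m³/s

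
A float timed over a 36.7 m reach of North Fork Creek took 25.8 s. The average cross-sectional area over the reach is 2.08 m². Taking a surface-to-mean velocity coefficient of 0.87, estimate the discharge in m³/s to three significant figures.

v_surface = L / t̄ = 36.7 / 25.8 = 1.422 m/s
v_mean = 0.87 × 1.422 = 1.238 m/s
Q = A × v_mean = 2.08 × 1.238 = 2.574 m³/s

2.57 m³/s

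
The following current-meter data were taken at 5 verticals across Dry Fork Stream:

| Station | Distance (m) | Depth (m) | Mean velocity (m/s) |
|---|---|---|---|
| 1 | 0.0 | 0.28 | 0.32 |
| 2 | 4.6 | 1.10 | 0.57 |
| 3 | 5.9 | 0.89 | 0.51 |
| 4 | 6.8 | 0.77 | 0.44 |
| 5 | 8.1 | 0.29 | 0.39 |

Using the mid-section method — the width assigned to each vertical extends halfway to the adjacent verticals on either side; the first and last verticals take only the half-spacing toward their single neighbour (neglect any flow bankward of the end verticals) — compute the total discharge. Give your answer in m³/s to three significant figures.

3.00 m³/s

w_1 = (4.6 − 0.0)/2 = 2.3 m; q_1 = 0.32 × 0.28 × 2.3 = 0.2061 m³/s
w_2 = (5.9 − 0.0)/2 = 2.95 m; q_2 = 0.57 × 1.10 × 2.95 = 1.850 m³/s
w_3 = (6.8 − 4.6)/2 = 1.1 m; q_3 = 0.51 × 0.89 × 1.1 = 0.4993 m³/s
w_4 = (8.1 − 5.9)/2 = 1.1 m; q_4 = 0.44 × 0.77 × 1.1 = 0.3727 m³/s
w_5 = (8.1 − 6.8)/2 = 0.65 m; q_5 = 0.39 × 0.29 × 0.65 = 0.07352 m³/s
Q = Σ qᵢ = 3.001 m³/s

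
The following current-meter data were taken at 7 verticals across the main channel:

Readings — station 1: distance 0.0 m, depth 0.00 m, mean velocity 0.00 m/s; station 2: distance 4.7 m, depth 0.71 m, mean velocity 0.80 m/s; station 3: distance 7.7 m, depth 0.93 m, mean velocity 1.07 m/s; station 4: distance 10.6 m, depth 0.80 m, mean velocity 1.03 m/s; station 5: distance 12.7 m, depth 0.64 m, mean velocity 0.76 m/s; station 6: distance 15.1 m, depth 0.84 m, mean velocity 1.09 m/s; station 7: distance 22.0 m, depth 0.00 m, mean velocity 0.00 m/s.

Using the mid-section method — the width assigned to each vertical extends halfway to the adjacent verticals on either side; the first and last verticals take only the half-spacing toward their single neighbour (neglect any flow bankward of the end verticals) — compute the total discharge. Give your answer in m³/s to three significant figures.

w_2 = (7.7 − 0.0)/2 = 3.85 m; q_2 = 0.80 × 0.71 × 3.85 = 2.187 m³/s
w_3 = (10.6 − 4.7)/2 = 2.95 m; q_3 = 1.07 × 0.93 × 2.95 = 2.936 m³/s
w_4 = (12.7 − 7.7)/2 = 2.5 m; q_4 = 1.03 × 0.80 × 2.5 = 2.060 m³/s
w_5 = (15.1 − 10.6)/2 = 2.25 m; q_5 = 0.76 × 0.64 × 2.25 = 1.094 m³/s
w_6 = (22.0 − 12.7)/2 = 4.65 m; q_6 = 1.09 × 0.84 × 4.65 = 4.258 m³/s
Stations 1, 7 contribute zero (depth or velocity is 0).
Q = Σ qᵢ = 12.53 m³/s

12.5 m³/s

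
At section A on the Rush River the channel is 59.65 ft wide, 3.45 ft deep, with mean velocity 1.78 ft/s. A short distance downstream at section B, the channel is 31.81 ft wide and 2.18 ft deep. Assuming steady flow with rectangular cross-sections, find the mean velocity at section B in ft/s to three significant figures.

Q = A₁V₁ = (59.65×3.45) × 1.78 = 366.3 ft³/s
A₂ = 31.81 × 2.18 = 69.35 ft²
V₂ = Q/A₂ = 366.3/69.35 = 5.282 ft/s

5.28 ft/s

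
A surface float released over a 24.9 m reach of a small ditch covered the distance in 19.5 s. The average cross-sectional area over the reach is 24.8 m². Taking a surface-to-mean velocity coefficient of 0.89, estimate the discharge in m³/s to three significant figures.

28.2 m³/s

v_surface = L / t̄ = 24.9 / 19.5 = 1.277 m/s
v_mean = 0.89 × 1.277 = 1.136 m/s
Q = A × v_mean = 24.8 × 1.136 = 28.18 m³/s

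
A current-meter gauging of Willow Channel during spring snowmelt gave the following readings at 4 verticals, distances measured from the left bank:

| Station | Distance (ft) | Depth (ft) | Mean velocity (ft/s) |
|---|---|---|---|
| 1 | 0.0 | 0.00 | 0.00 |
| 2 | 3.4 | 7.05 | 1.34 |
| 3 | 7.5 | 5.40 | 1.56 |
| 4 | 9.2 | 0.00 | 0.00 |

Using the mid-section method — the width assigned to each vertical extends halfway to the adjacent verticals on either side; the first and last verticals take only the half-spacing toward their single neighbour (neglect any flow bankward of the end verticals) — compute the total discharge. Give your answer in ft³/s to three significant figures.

59.9 ft³/s

w_2 = (7.5 − 0.0)/2 = 3.75 ft; q_2 = 1.34 × 7.05 × 3.75 = 35.43 ft³/s
w_3 = (9.2 − 3.4)/2 = 2.9 ft; q_3 = 1.56 × 5.40 × 2.9 = 24.43 ft³/s
Stations 1, 4 contribute zero (depth or velocity is 0).
Q = Σ qᵢ = 59.86 ft³/s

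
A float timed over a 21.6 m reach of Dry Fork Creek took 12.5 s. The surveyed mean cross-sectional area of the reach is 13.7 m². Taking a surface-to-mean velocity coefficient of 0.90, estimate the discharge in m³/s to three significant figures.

v_surface = L / t̄ = 21.6 / 12.5 = 1.728 m/s
v_mean = 0.90 × 1.728 = 1.555 m/s
Q = A × v_mean = 13.7 × 1.555 = 21.31 m³/s

21.3 m³/s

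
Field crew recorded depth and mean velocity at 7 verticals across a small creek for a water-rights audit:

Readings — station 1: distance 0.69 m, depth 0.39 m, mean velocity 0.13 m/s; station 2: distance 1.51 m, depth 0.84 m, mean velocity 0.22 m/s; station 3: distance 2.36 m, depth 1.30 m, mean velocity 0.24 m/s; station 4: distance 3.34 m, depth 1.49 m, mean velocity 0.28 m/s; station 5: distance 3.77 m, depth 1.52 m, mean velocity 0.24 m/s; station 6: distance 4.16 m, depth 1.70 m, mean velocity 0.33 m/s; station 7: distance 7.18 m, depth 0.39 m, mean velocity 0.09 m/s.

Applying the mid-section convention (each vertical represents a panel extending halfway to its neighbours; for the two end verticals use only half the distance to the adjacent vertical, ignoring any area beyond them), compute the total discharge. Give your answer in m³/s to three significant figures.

1.91 m³/s

w_1 = (1.51 − 0.69)/2 = 0.41 m; q_1 = 0.13 × 0.39 × 0.41 = 0.02079 m³/s
w_2 = (2.36 − 0.69)/2 = 0.835 m; q_2 = 0.22 × 0.84 × 0.835 = 0.1543 m³/s
w_3 = (3.34 − 1.51)/2 = 0.915 m; q_3 = 0.24 × 1.30 × 0.915 = 0.2855 m³/s
w_4 = (3.77 − 2.36)/2 = 0.705 m; q_4 = 0.28 × 1.49 × 0.705 = 0.2941 m³/s
w_5 = (4.16 − 3.34)/2 = 0.41 m; q_5 = 0.24 × 1.52 × 0.41 = 0.1496 m³/s
w_6 = (7.18 − 3.77)/2 = 1.705 m; q_6 = 0.33 × 1.70 × 1.705 = 0.9565 m³/s
w_7 = (7.18 − 4.16)/2 = 1.51 m; q_7 = 0.09 × 0.39 × 1.51 = 0.05300 m³/s
Q = Σ qᵢ = 1.914 m³/s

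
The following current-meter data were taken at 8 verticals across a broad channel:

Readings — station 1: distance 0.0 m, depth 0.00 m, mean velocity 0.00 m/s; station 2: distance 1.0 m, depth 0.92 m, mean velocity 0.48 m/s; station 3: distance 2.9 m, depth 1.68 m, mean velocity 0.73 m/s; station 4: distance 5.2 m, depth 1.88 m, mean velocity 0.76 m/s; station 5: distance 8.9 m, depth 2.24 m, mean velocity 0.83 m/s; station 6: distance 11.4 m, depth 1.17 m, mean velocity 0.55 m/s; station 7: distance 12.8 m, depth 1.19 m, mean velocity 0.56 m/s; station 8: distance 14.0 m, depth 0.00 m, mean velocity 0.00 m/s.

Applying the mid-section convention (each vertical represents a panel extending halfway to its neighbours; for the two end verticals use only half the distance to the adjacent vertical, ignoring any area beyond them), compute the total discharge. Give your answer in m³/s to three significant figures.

w_2 = (2.9 − 0.0)/2 = 1.45 m; q_2 = 0.48 × 0.92 × 1.45 = 0.6403 m³/s
w_3 = (5.2 − 1.0)/2 = 2.1 m; q_3 = 0.73 × 1.68 × 2.1 = 2.575 m³/s
w_4 = (8.9 − 2.9)/2 = 3 m; q_4 = 0.76 × 1.88 × 3 = 4.286 m³/s
w_5 = (11.4 − 5.2)/2 = 3.1 m; q_5 = 0.83 × 2.24 × 3.1 = 5.764 m³/s
w_6 = (12.8 − 8.9)/2 = 1.95 m; q_6 = 0.55 × 1.17 × 1.95 = 1.255 m³/s
w_7 = (14.0 − 11.4)/2 = 1.3 m; q_7 = 0.56 × 1.19 × 1.3 = 0.8663 m³/s
Stations 1, 8 contribute zero (depth or velocity is 0).
Q = Σ qᵢ = 15.39 m³/s

15.4 m³/s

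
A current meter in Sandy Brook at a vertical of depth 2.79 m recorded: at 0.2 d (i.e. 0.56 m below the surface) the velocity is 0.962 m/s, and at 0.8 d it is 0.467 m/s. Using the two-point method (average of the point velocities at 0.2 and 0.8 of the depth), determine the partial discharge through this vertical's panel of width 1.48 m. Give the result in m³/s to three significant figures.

v̄ = (0.962 + 0.467) / 2 = 0.7145 m/s
q = v̄ × d × w = 0.7145 × 2.79 × 1.48 = 2.950 m³/s

2.95 m³/s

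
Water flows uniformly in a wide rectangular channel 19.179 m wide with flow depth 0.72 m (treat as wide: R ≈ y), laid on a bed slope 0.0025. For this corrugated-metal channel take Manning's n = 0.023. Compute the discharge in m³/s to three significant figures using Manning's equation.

24.1 m³/s

A = b·y = 19.179 × 0.72 = 13.81 m²
Wide channel: R ≈ y = 0.72 m
Q = (1/n)·A·R^(2/3)·S^(1/2) = (1/0.023) × 13.81 × 0.7200^(2/3) × 0.0025^(1/2) = 24.12 m³/s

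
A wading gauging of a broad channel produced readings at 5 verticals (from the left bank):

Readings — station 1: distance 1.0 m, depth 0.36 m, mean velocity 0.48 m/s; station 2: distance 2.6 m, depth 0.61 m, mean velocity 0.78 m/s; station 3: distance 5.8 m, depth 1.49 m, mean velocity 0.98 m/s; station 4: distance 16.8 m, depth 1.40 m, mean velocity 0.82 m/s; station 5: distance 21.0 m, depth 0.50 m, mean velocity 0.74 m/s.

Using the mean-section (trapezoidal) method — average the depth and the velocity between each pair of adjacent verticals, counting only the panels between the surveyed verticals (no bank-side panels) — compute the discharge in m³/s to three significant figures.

20.9 m³/s

Panel 1-2: Δb = 1.6 m, d̄ = (0.36+0.61)/2 = 0.485, v̄ = (0.48+0.78)/2 = 0.63 → q = 1.6×0.485×0.63 = 0.4889 m³/s
Panel 2-3: Δb = 3.2 m, d̄ = (0.61+1.49)/2 = 1.05, v̄ = (0.78+0.98)/2 = 0.88 → q = 3.2×1.05×0.88 = 2.957 m³/s
Panel 3-4: Δb = 11 m, d̄ = (1.49+1.40)/2 = 1.445, v̄ = (0.98+0.82)/2 = 0.9 → q = 11×1.445×0.9 = 14.31 m³/s
Panel 4-5: Δb = 4.2 m, d̄ = (1.40+0.50)/2 = 0.95, v̄ = (0.82+0.74)/2 = 0.78 → q = 4.2×0.95×0.78 = 3.112 m³/s
Q = Σ q = 20.86 m³/s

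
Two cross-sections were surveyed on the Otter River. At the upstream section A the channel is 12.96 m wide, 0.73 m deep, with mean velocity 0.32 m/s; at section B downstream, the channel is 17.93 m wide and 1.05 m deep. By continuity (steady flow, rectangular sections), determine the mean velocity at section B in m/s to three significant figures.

Q = A₁V₁ = (12.96×0.73) × 0.32 = 3.027 m³/s
A₂ = 17.93 × 1.05 = 18.83 m²
V₂ = Q/A₂ = 3.027/18.83 = 0.1608 m/s

0.161 m/s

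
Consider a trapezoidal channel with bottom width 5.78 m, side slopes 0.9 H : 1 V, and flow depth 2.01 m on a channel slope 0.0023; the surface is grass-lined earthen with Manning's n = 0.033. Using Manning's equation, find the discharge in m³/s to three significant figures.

A = (b + z·y)·y = (5.78 + 0.9×2.01)×2.01 = 15.25 m²
P = b + 2y√(1+z²) = 5.78 + 2×2.01×√(1+0.9²) = 11.19 m
R = A/P = 15.25/11.19 = 1.363 m
Q = (1/n)·A·R^(2/3)·S^(1/2) = (1/0.033) × 15.25 × 1.363^(2/3) × 0.0023^(1/2) = 27.26 m³/s

27.3 m³/s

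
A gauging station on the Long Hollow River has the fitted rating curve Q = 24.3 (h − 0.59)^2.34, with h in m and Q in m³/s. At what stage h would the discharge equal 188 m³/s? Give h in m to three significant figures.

h − h₀ = (Q/C)^(1/b) = (188/24.3)^(1/2.34) = 2.397 m
h = 0.59 + 2.397 = 2.987 m

2.99 m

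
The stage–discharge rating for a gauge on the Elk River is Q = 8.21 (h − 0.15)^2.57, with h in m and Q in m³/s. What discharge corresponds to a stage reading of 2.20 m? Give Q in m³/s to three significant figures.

51.9 m³/s

Q = 8.21 × (2.20 − 0.15)^2.57 = 8.21 × 2.05^2.57 = 51.95 m³/s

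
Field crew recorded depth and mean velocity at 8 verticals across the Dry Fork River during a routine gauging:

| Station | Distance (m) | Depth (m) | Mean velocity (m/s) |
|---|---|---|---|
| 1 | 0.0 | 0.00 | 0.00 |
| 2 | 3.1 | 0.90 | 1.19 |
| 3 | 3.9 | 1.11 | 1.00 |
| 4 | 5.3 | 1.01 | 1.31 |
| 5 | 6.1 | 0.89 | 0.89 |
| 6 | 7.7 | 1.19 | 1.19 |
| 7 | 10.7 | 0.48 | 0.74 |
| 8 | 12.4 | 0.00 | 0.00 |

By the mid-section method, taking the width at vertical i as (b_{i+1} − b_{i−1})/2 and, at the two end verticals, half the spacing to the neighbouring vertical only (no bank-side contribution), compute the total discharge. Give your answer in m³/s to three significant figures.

w_2 = (3.9 − 0.0)/2 = 1.95 m; q_2 = 1.19 × 0.90 × 1.95 = 2.088 m³/s
w_3 = (5.3 − 3.1)/2 = 1.1 m; q_3 = 1.00 × 1.11 × 1.1 = 1.221 m³/s
w_4 = (6.1 − 3.9)/2 = 1.1 m; q_4 = 1.31 × 1.01 × 1.1 = 1.455 m³/s
w_5 = (7.7 − 5.3)/2 = 1.2 m; q_5 = 0.89 × 0.89 × 1.2 = 0.9505 m³/s
w_6 = (10.7 − 6.1)/2 = 2.3 m; q_6 = 1.19 × 1.19 × 2.3 = 3.257 m³/s
w_7 = (12.4 − 7.7)/2 = 2.35 m; q_7 = 0.74 × 0.48 × 2.35 = 0.8347 m³/s
Stations 1, 8 contribute zero (depth or velocity is 0).
Q = Σ qᵢ = 9.807 m³/s

9.81 m³/s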